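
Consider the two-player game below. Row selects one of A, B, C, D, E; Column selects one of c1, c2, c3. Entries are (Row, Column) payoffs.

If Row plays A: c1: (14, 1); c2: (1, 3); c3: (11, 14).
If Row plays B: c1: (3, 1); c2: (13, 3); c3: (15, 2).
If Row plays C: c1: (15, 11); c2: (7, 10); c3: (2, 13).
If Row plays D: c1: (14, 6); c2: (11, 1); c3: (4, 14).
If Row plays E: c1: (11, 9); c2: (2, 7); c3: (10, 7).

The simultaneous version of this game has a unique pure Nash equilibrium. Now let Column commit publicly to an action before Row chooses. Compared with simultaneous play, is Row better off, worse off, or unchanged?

Solve by backward induction (Column leads).
- c1 → Row plays C (best of 14, 3, 15, 14, 11); Column gets 11.
- c2 → Row plays B (best of 1, 13, 7, 11, 2); Column gets 3.
- c3 → Row plays B (best of 11, 15, 2, 4, 10); Column gets 2.
Column's induced payoffs are 11, 3, 2, so Column commits to c1. Subgame-perfect outcome: (C, c1) with payoffs (15, 11).
For the simultaneous game, intersect best replies.
Row's best replies: c1→C; c2→B; c3→B.
Column's best replies: A→c3; B→c2; C→c3; D→c3; E→c1.
The unique mutual best reply is (B, c2), giving (13, 3).
Row earns 15 sequentially versus 13 at the Nash outcome: better off.

better off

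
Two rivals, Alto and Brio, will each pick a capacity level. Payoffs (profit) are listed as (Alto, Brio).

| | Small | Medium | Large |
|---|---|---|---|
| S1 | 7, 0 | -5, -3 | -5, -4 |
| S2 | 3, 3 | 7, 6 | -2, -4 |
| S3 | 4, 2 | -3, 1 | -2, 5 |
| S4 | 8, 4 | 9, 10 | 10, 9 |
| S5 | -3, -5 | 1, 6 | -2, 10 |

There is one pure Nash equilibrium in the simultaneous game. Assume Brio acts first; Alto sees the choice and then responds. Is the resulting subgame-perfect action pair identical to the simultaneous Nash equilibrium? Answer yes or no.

yes

Solve by backward induction (Brio leads).
- Small → Alto plays S4 (best of 7, 3, 4, 8, -3); Brio gets 4.
- Medium → Alto plays S4 (best of -5, 7, -3, 9, 1); Brio gets 10.
- Large → Alto plays S4 (best of -5, -2, -2, 10, -2); Brio gets 9.
Brio's induced payoffs are 4, 10, 9, so Brio commits to Medium. Subgame-perfect outcome: (S4, Medium) with payoffs (9, 10).
Now find the simultaneous Nash equilibrium.
Alto's best replies: Small→S4; Medium→S4; Large→S4.
Brio's best replies: S1→Small; S2→Medium; S3→Large; S4→Medium; S5→Large.
The unique mutual best reply is (S4, Medium), giving (9, 10).
Sequential outcome (S4, Medium) coincides with the Nash profile (S4, Medium).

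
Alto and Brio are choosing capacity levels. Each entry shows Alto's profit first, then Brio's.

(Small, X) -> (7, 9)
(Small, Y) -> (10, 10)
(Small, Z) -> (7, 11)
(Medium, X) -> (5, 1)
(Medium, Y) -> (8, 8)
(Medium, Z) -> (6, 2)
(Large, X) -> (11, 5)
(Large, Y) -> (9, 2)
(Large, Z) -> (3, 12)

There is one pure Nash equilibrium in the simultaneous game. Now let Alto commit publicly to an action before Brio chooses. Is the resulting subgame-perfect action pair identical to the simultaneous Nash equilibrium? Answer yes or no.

no

Backward induction with Alto moving first.
- Small: Brio compares 9, 10, 11 and picks Z; Alto would get 7.
- Medium: Brio compares 1, 8, 2 and picks Y; Alto would get 8.
- Large: Brio compares 5, 2, 12 and picks Z; Alto would get 3.
Among 7, 8, 3, the best is 8 at Medium. Subgame-perfect outcome: (Medium, Y) with payoffs (8, 8).
Now find the simultaneous Nash equilibrium.
Alto's best replies: X→Large; Y→Small; Z→Small.
Brio's best replies: Small→Z; Medium→Y; Large→Z.
The unique mutual best reply is (Small, Z), giving (7, 11).
Sequential outcome (Medium, Y) differs from the Nash profile (Small, Z).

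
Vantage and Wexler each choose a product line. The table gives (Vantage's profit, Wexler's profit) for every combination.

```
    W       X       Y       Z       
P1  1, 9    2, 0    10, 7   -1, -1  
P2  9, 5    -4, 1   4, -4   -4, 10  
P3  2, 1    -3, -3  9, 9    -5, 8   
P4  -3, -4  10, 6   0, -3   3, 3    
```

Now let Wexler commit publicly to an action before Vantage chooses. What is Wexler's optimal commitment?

Vantage best-responds to each possible Wexler move:
- W: Vantage compares 1, 9, 2, -3 and picks P2; Wexler would get 5.
- X: Vantage compares 2, -4, -3, 10 and picks P4; Wexler would get 6.
- Y: Vantage compares 10, 4, 9, 0 and picks P1; Wexler would get 7.
- Z: Vantage compares -1, -4, -5, 3 and picks P4; Wexler would get 3.
Wexler's induced payoffs are 5, 6, 7, 3, so Wexler commits to Y. Subgame-perfect outcome: (P1, Y) with payoffs (10, 7).

Y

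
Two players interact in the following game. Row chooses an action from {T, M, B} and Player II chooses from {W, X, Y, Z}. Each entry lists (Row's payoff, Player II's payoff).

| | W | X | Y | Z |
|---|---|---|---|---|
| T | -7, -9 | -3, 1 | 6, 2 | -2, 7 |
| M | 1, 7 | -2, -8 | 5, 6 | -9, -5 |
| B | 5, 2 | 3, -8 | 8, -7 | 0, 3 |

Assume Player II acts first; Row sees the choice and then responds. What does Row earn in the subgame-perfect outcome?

Backward induction with Player II moving first.
- W → Row plays B (best of -7, 1, 5); Player II gets 2.
- X → Row plays B (best of -3, -2, 3); Player II gets -8.
- Y → Row plays B (best of 6, 5, 8); Player II gets -7.
- Z → Row plays B (best of -2, -9, 0); Player II gets 3.
Maximizing over 2, -8, -7, 3, Player II chooses Z. Subgame-perfect outcome: (B, Z) with payoffs (0, 3).

0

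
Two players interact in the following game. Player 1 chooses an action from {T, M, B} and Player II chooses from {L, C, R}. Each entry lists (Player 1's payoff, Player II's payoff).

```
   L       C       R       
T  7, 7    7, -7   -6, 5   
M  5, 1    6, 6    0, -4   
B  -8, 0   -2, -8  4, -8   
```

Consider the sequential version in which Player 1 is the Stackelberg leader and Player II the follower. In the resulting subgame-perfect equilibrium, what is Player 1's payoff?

7

Backward induction with Player 1 moving first.
- T: BR = L, leader payoff 7.
- M: BR = C, leader payoff 6.
- B: BR = L, leader payoff -8.
Player 1's induced payoffs are 7, 6, -8, so Player 1 commits to T. Subgame-perfect outcome: (T, L) with payoffs (7, 7).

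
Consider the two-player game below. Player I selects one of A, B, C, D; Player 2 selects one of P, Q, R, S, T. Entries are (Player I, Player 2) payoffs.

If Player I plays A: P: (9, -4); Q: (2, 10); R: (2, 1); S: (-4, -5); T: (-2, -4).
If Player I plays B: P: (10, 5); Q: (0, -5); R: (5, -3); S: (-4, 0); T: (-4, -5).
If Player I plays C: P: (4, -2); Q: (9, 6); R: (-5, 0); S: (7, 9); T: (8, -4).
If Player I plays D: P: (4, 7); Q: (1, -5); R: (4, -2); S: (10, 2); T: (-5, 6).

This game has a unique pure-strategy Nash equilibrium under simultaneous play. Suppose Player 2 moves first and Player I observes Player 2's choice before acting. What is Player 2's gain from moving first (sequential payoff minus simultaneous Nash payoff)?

1

Work backward from Player I's decision.
- P → Player I plays B (best of 9, 10, 4, 4); Player 2 gets 5.
- Q → Player I plays C (best of 2, 0, 9, 1); Player 2 gets 6.
- R → Player I plays B (best of 2, 5, -5, 4); Player 2 gets -3.
- S → Player I plays D (best of -4, -4, 7, 10); Player 2 gets 2.
- T → Player I plays C (best of -2, -4, 8, -5); Player 2 gets -4.
Player 2's induced payoffs are 5, 6, -3, 2, -4, so Player 2 commits to Q. Subgame-perfect outcome: (C, Q) with payoffs (9, 6).
Under simultaneous play:
Player I's best replies: P→B; Q→C; R→B; S→D; T→C.
Player 2's best replies: A→Q; B→P; C→S; D→P.
The unique mutual best reply is (B, P), giving (10, 5).
Player 2's commitment gain: 6 − 5 = 1.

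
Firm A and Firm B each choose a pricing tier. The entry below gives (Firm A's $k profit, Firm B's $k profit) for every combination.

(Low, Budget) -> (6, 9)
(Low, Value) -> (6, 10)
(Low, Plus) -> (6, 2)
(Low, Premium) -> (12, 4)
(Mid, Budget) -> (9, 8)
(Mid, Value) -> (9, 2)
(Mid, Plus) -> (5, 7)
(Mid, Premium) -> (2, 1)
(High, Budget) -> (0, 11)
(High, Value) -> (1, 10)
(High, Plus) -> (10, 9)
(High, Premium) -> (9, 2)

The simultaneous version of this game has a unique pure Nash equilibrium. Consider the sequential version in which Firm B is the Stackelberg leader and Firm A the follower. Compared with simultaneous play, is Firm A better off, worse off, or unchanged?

Backward induction with Firm B moving first.
- Budget → Firm A plays Mid (best of 6, 9, 0); Firm B gets 8.
- Value → Firm A plays Mid (best of 6, 9, 1); Firm B gets 2.
- Plus → Firm A plays High (best of 6, 5, 10); Firm B gets 9.
- Premium → Firm A plays Low (best of 12, 2, 9); Firm B gets 4.
Maximizing over 8, 2, 9, 4, Firm B chooses Plus. Subgame-perfect outcome: (High, Plus) with payoffs (10, 9).
Now find the simultaneous Nash equilibrium.
Firm A's best replies: Budget→Mid; Value→Mid; Plus→High; Premium→Low.
Firm B's best replies: Low→Value; Mid→Budget; High→Budget.
Only (Mid, Budget) has each player best-responding; Nash payoffs (9, 8).
Firm A earns 10 sequentially versus 9 at the Nash outcome: better off.

better off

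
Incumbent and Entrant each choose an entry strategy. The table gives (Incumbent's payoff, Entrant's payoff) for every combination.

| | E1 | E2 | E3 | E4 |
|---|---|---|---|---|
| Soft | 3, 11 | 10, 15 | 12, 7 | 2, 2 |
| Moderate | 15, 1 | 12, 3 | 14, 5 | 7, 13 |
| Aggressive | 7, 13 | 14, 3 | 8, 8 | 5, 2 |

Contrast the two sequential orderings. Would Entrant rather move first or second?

If Incumbent leads: Entrant's best replies are Soft→E2, Moderate→E4, Aggressive→E1; Incumbent's induced payoffs 10, 7, 7; outcome (Soft, E2), payoffs (10, 15).
If Entrant leads: Incumbent's best replies are E1→Moderate, E2→Aggressive, E3→Moderate, E4→Moderate; Entrant's induced payoffs 1, 3, 5, 13; outcome (Moderate, E4), payoffs (7, 13).
Entrant gets 13 moving first and 15 moving second, so Entrant prefers to move second.

second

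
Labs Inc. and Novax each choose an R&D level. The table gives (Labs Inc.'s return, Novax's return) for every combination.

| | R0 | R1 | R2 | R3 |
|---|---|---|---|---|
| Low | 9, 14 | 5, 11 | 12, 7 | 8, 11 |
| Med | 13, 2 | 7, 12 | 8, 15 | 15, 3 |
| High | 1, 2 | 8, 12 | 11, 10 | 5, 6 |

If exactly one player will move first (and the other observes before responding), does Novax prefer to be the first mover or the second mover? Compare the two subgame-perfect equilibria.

second

If Labs Inc. leads: Novax's best replies are Low→R0, Med→R2, High→R1; Labs Inc.'s induced payoffs 9, 8, 8; outcome (Low, R0), payoffs (9, 14).
If Novax leads: Labs Inc.'s best replies are R0→Med, R1→High, R2→Low, R3→Med; Novax's induced payoffs 2, 12, 7, 3; outcome (High, R1), payoffs (8, 12).
Novax gets 12 moving first and 14 moving second, so Novax prefers to move second.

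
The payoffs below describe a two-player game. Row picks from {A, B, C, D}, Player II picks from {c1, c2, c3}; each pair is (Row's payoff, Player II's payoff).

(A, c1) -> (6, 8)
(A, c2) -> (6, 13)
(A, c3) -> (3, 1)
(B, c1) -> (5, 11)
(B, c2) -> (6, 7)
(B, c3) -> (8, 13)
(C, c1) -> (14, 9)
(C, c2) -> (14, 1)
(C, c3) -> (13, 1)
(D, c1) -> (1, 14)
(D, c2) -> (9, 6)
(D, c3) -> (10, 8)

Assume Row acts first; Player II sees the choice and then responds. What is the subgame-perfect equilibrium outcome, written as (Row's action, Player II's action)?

(C, c1)

Work backward from Player II's decision.
- A: Player II compares 8, 13, 1 and picks c2; Row would get 6.
- B: Player II compares 11, 7, 13 and picks c3; Row would get 8.
- C: Player II compares 9, 1, 1 and picks c1; Row would get 14.
- D: Player II compares 14, 6, 8 and picks c1; Row would get 1.
Among 6, 8, 14, 1, the best is 14 at C. Subgame-perfect outcome: (C, c1) with payoffs (14, 9).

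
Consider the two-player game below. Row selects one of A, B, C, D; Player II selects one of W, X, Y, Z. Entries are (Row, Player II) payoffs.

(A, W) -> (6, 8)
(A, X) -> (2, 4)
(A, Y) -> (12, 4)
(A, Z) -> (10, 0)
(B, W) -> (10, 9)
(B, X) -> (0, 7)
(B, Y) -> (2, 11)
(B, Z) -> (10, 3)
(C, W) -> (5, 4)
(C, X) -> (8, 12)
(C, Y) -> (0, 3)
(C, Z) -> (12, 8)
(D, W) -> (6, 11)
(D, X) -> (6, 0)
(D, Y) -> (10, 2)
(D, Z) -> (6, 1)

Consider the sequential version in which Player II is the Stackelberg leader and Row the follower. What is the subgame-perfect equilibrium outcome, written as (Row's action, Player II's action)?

Work backward from Row's decision.
- W: Row compares 6, 10, 5, 6 and picks B; Player II would get 9.
- X: Row compares 2, 0, 8, 6 and picks C; Player II would get 12.
- Y: Row compares 12, 2, 0, 10 and picks A; Player II would get 4.
- Z: Row compares 10, 10, 12, 6 and picks C; Player II would get 8.
Player II's induced payoffs are 9, 12, 4, 8, so Player II commits to X. Subgame-perfect outcome: (C, X) with payoffs (8, 12).

(C, X)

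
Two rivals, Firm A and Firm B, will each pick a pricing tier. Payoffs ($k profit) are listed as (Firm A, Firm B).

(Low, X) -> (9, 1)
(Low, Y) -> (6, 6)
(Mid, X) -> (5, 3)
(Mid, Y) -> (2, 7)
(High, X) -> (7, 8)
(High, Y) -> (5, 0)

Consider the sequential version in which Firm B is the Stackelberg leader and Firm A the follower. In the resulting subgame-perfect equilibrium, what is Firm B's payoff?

6

Work backward from Firm A's decision.
- X: Firm A compares 9, 5, 7 and picks Low; Firm B would get 1.
- Y: Firm A compares 6, 2, 5 and picks Low; Firm B would get 6.
Maximizing over 1, 6, Firm B chooses Y. Subgame-perfect outcome: (Low, Y) with payoffs (6, 6).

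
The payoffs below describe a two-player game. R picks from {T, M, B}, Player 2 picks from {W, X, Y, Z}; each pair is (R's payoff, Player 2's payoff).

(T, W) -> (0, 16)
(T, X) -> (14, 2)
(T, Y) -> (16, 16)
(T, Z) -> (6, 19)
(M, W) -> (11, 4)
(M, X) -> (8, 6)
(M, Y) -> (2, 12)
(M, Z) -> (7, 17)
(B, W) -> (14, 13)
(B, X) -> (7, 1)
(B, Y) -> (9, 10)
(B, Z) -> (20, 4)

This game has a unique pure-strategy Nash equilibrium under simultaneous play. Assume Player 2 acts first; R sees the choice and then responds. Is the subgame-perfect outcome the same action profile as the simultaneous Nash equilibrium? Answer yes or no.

Backward induction with Player 2 moving first.
- W: R compares 0, 11, 14 and picks B; Player 2 would get 13.
- X: R compares 14, 8, 7 and picks T; Player 2 would get 2.
- Y: R compares 16, 2, 9 and picks T; Player 2 would get 16.
- Z: R compares 6, 7, 20 and picks B; Player 2 would get 4.
Among 13, 2, 16, 4, the best is 16 at Y. Subgame-perfect outcome: (T, Y) with payoffs (16, 16).
Under simultaneous play:
R's best replies: W→B; X→T; Y→T; Z→B.
Player 2's best replies: T→Z; M→Z; B→W.
Only (B, W) has each player best-responding; Nash payoffs (14, 13).
Sequential outcome (T, Y) differs from the Nash profile (B, W).

no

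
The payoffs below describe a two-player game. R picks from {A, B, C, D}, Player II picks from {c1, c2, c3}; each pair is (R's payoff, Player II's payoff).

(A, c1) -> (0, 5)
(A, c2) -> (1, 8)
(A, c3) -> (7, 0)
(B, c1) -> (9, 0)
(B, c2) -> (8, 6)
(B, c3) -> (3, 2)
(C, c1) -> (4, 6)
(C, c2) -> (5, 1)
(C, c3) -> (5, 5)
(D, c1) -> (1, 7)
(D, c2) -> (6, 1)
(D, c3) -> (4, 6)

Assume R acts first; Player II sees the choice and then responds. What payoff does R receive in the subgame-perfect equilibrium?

Solve by backward induction (R leads).
- A: Player II compares 5, 8, 0 and picks c2; R would get 1.
- B: Player II compares 0, 6, 2 and picks c2; R would get 8.
- C: Player II compares 6, 1, 5 and picks c1; R would get 4.
- D: Player II compares 7, 1, 6 and picks c1; R would get 1.
Maximizing over 1, 8, 4, 1, R chooses B. Subgame-perfect outcome: (B, c2) with payoffs (8, 6).

8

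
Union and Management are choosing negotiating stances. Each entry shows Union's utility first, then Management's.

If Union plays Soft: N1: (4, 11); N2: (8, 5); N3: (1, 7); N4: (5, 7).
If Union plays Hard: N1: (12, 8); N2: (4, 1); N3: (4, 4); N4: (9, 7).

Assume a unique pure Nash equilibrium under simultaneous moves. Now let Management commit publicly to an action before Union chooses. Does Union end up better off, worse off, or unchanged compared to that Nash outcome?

Work backward from Union's decision.
- N1: BR = Hard, leader payoff 8.
- N2: BR = Soft, leader payoff 5.
- N3: BR = Hard, leader payoff 4.
- N4: BR = Hard, leader payoff 7.
Among 8, 5, 4, 7, the best is 8 at N1. Subgame-perfect outcome: (Hard, N1) with payoffs (12, 8).
Under simultaneous play:
Union's best replies: N1→Hard; N2→Soft; N3→Hard; N4→Hard.
Management's best replies: Soft→N1; Hard→N1.
Only (Hard, N1) has each player best-responding; Nash payoffs (12, 8).
Union earns 12 sequentially versus 12 at the Nash outcome: unchanged.

unchanged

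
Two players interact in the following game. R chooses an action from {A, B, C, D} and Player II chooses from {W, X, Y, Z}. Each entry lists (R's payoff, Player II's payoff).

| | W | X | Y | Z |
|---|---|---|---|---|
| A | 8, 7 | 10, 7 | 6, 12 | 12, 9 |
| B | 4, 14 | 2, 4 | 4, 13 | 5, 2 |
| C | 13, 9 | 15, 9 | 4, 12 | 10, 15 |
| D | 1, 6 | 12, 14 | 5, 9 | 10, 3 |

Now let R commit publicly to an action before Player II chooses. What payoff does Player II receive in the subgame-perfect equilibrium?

Backward induction with R moving first.
- A: BR = Y, leader payoff 6.
- B: BR = W, leader payoff 4.
- C: BR = Z, leader payoff 10.
- D: BR = X, leader payoff 12.
R's induced payoffs are 6, 4, 10, 12, so R commits to D. Subgame-perfect outcome: (D, X) with payoffs (12, 14).

14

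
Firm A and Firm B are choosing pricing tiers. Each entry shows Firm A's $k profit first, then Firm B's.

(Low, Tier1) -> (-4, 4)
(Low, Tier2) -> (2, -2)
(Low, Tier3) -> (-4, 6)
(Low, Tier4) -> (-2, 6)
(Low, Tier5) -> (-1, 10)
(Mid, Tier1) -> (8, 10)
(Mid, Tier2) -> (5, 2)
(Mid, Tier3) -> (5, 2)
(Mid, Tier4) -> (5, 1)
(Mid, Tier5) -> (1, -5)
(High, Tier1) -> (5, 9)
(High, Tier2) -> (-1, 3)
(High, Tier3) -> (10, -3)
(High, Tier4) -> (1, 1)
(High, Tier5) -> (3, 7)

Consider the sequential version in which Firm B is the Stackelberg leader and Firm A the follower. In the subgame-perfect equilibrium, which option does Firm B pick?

Firm A best-responds to each possible Firm B move:
- Tier1: BR = Mid, leader payoff 10.
- Tier2: BR = Mid, leader payoff 2.
- Tier3: BR = High, leader payoff -3.
- Tier4: BR = Mid, leader payoff 1.
- Tier5: BR = High, leader payoff 7.
Maximizing over 10, 2, -3, 1, 7, Firm B chooses Tier1. Subgame-perfect outcome: (Mid, Tier1) with payoffs (8, 10).

Tier1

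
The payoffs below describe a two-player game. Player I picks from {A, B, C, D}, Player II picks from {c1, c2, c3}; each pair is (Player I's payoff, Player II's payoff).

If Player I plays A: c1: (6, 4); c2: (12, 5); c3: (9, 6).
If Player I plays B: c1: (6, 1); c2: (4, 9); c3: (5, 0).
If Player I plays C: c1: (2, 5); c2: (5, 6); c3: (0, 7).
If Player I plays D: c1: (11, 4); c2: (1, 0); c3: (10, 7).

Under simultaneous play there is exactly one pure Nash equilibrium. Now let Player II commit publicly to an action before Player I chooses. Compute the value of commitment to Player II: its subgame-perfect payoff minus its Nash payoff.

0

Work backward from Player I's decision.
- c1: BR = D, leader payoff 4.
- c2: BR = A, leader payoff 5.
- c3: BR = D, leader payoff 7.
Player II's induced payoffs are 4, 5, 7, so Player II commits to c3. Subgame-perfect outcome: (D, c3) with payoffs (10, 7).
For the simultaneous game, intersect best replies.
Player I's best replies: c1→D; c2→A; c3→D.
Player II's best replies: A→c3; B→c2; C→c3; D→c3.
Only (D, c3) has each player best-responding; Nash payoffs (10, 7).
Player II's commitment gain: 7 − 7 = 0.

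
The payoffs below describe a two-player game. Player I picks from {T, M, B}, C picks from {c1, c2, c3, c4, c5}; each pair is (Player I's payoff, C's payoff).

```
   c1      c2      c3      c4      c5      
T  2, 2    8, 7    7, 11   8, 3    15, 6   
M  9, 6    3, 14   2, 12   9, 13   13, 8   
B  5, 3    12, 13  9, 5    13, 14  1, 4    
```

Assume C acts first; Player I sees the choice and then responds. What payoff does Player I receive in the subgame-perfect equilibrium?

13

Player I best-responds to each possible C move:
- c1 → Player I plays M (best of 2, 9, 5); C gets 6.
- c2 → Player I plays B (best of 8, 3, 12); C gets 13.
- c3 → Player I plays B (best of 7, 2, 9); C gets 5.
- c4 → Player I plays B (best of 8, 9, 13); C gets 14.
- c5 → Player I plays T (best of 15, 13, 1); C gets 6.
Maximizing over 6, 13, 5, 14, 6, C chooses c4. Subgame-perfect outcome: (B, c4) with payoffs (13, 14).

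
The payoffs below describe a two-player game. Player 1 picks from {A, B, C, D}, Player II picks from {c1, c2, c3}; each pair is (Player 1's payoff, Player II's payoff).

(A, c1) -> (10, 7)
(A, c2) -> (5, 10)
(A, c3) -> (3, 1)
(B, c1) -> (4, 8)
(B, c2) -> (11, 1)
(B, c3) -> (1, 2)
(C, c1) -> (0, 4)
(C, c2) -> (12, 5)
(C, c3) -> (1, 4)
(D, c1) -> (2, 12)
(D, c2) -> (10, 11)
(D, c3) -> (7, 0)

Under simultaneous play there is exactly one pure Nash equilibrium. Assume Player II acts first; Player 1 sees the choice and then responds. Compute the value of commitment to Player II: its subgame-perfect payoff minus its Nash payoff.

Player 1 best-responds to each possible Player II move:
- c1: BR = A, leader payoff 7.
- c2: BR = C, leader payoff 5.
- c3: BR = D, leader payoff 0.
Player II's induced payoffs are 7, 5, 0, so Player II commits to c1. Subgame-perfect outcome: (A, c1) with payoffs (10, 7).
Now find the simultaneous Nash equilibrium.
Player 1's best replies: c1→A; c2→C; c3→D.
Player II's best replies: A→c2; B→c1; C→c2; D→c1.
The unique mutual best reply is (C, c2), giving (12, 5).
Player II's commitment gain: 7 − 5 = 2.

2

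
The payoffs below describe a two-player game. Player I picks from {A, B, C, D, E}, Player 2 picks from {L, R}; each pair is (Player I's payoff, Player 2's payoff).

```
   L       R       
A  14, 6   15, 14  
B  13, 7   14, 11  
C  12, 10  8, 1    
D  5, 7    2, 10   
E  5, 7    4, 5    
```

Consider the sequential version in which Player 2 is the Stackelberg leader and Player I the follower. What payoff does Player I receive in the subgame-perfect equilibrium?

15

Backward induction with Player 2 moving first.
- L: Player I compares 14, 13, 12, 5, 5 and picks A; Player 2 would get 6.
- R: Player I compares 15, 14, 8, 2, 4 and picks A; Player 2 would get 14.
Among 6, 14, the best is 14 at R. Subgame-perfect outcome: (A, R) with payoffs (15, 14).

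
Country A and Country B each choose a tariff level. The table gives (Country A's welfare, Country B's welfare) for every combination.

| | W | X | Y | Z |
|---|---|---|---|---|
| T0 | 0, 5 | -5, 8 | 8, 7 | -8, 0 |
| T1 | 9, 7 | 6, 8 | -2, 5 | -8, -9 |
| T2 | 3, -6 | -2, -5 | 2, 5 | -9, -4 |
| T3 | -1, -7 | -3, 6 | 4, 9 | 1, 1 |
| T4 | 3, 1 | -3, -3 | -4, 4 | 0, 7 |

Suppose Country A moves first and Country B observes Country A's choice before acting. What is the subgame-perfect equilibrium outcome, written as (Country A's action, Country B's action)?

Country B best-responds to each possible Country A move:
- T0: Country B compares 5, 8, 7, 0 and picks X; Country A would get -5.
- T1: Country B compares 7, 8, 5, -9 and picks X; Country A would get 6.
- T2: Country B compares -6, -5, 5, -4 and picks Y; Country A would get 2.
- T3: Country B compares -7, 6, 9, 1 and picks Y; Country A would get 4.
- T4: Country B compares 1, -3, 4, 7 and picks Z; Country A would get 0.
Among -5, 6, 2, 4, 0, the best is 6 at T1. Subgame-perfect outcome: (T1, X) with payoffs (6, 8).

(T1, X)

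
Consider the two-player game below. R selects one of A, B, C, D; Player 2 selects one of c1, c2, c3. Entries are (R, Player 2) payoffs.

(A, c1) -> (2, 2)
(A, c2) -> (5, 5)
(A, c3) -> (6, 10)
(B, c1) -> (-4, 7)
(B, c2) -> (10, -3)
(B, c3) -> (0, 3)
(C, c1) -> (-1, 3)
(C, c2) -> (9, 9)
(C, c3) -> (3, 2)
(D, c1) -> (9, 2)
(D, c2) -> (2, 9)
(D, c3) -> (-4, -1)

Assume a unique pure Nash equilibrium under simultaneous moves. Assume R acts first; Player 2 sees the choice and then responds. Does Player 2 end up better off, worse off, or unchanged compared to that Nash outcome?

Player 2 best-responds to each possible R move:
- A → Player 2 plays c3 (best of 2, 5, 10); R gets 6.
- B → Player 2 plays c1 (best of 7, -3, 3); R gets -4.
- C → Player 2 plays c2 (best of 3, 9, 2); R gets 9.
- D → Player 2 plays c2 (best of 2, 9, -1); R gets 2.
Among 6, -4, 9, 2, the best is 9 at C. Subgame-perfect outcome: (C, c2) with payoffs (9, 9).
Under simultaneous play:
R's best replies: c1→D; c2→B; c3→A.
Player 2's best replies: A→c3; B→c1; C→c2; D→c2.
The unique mutual best reply is (A, c3), giving (6, 10).
Player 2 earns 9 sequentially versus 10 at the Nash outcome: worse off.

worse off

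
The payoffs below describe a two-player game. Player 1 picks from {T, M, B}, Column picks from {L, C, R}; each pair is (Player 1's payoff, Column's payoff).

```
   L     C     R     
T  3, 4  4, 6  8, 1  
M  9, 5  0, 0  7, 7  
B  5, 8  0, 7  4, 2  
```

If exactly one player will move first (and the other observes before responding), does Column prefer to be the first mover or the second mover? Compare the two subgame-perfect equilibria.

second

If Player 1 leads: Column's best replies are T→C, M→R, B→L; Player 1's induced payoffs 4, 7, 5; outcome (M, R), payoffs (7, 7).
If Column leads: Player 1's best replies are L→M, C→T, R→T; Column's induced payoffs 5, 6, 1; outcome (T, C), payoffs (4, 6).
Column gets 6 moving first and 7 moving second, so Column prefers to move second.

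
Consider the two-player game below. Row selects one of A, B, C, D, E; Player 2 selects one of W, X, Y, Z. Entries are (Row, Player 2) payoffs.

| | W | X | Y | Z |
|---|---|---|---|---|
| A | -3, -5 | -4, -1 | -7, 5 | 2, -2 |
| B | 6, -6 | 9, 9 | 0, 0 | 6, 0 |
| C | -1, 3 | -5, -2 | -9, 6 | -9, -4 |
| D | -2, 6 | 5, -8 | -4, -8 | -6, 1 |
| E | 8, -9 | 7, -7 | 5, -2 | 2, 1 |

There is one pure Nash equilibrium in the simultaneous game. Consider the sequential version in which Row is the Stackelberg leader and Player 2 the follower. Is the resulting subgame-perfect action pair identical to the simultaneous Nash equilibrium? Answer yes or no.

yes

Player 2 best-responds to each possible Row move:
- A → Player 2 plays Y (best of -5, -1, 5, -2); Row gets -7.
- B → Player 2 plays X (best of -6, 9, 0, 0); Row gets 9.
- C → Player 2 plays Y (best of 3, -2, 6, -4); Row gets -9.
- D → Player 2 plays W (best of 6, -8, -8, 1); Row gets -2.
- E → Player 2 plays Z (best of -9, -7, -2, 1); Row gets 2.
Maximizing over -7, 9, -9, -2, 2, Row chooses B. Subgame-perfect outcome: (B, X) with payoffs (9, 9).
Now find the simultaneous Nash equilibrium.
Row's best replies: W→E; X→B; Y→E; Z→B.
Player 2's best replies: A→Y; B→X; C→Y; D→W; E→Z.
The unique mutual best reply is (B, X), giving (9, 9).
Sequential outcome (B, X) coincides with the Nash profile (B, X).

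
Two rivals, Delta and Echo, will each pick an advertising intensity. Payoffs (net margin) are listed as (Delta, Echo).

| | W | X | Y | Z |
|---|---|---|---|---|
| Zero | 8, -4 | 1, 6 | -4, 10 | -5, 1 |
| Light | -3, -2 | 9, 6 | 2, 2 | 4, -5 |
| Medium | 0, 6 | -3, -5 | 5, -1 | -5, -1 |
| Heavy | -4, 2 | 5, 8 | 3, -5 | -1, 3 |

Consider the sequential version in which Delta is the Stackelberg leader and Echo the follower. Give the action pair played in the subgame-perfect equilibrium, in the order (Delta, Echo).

Solve by backward induction (Delta leads).
- Zero: Echo compares -4, 6, 10, 1 and picks Y; Delta would get -4.
- Light: Echo compares -2, 6, 2, -5 and picks X; Delta would get 9.
- Medium: Echo compares 6, -5, -1, -1 and picks W; Delta would get 0.
- Heavy: Echo compares 2, 8, -5, 3 and picks X; Delta would get 5.
Maximizing over -4, 9, 0, 5, Delta chooses Light. Subgame-perfect outcome: (Light, X) with payoffs (9, 6).

(Light, X)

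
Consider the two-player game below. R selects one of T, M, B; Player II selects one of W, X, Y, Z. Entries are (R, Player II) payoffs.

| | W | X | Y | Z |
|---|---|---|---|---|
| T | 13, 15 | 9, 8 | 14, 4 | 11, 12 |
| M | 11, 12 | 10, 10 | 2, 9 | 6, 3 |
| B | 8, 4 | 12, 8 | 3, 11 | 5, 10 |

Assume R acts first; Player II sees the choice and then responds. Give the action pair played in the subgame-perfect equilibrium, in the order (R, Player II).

(T, W)

Backward induction with R moving first.
- T: BR = W, leader payoff 13.
- M: BR = W, leader payoff 11.
- B: BR = Y, leader payoff 3.
Among 13, 11, 3, the best is 13 at T. Subgame-perfect outcome: (T, W) with payoffs (13, 15).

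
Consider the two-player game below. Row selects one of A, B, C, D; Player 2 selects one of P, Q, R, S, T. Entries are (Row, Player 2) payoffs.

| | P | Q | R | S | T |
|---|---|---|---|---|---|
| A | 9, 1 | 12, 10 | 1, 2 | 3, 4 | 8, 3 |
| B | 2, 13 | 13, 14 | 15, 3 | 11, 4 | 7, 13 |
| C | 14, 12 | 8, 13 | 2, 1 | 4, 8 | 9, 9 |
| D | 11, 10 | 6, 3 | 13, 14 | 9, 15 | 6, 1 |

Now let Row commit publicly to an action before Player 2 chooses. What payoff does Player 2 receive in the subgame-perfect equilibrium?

Work backward from Player 2's decision.
- A: Player 2 compares 1, 10, 2, 4, 3 and picks Q; Row would get 12.
- B: Player 2 compares 13, 14, 3, 4, 13 and picks Q; Row would get 13.
- C: Player 2 compares 12, 13, 1, 8, 9 and picks Q; Row would get 8.
- D: Player 2 compares 10, 3, 14, 15, 1 and picks S; Row would get 9.
Row's induced payoffs are 12, 13, 8, 9, so Row commits to B. Subgame-perfect outcome: (B, Q) with payoffs (13, 14).

14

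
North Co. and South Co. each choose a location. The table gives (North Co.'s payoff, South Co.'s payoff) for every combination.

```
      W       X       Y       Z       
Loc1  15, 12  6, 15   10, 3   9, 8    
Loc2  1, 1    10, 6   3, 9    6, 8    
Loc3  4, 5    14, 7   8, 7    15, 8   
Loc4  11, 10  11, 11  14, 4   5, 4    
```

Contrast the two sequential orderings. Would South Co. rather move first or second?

If North Co. leads: South Co.'s best replies are Loc1→X, Loc2→Y, Loc3→Z, Loc4→X; North Co.'s induced payoffs 6, 3, 15, 11; outcome (Loc3, Z), payoffs (15, 8).
If South Co. leads: North Co.'s best replies are W→Loc1, X→Loc3, Y→Loc4, Z→Loc3; South Co.'s induced payoffs 12, 7, 4, 8; outcome (Loc1, W), payoffs (15, 12).
South Co. gets 12 moving first and 8 moving second, so South Co. prefers to move first.

first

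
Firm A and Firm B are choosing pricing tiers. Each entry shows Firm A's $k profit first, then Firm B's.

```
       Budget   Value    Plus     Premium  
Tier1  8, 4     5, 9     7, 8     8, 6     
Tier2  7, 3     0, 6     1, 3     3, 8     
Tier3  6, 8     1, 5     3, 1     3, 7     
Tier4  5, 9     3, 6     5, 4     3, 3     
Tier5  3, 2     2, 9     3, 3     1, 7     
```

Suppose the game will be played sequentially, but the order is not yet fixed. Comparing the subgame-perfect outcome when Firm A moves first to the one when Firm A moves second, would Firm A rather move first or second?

If Firm A leads: Firm B's best replies are Tier1→Value, Tier2→Premium, Tier3→Budget, Tier4→Budget, Tier5→Value; Firm A's induced payoffs 5, 3, 6, 5, 2; outcome (Tier3, Budget), payoffs (6, 8).
If Firm B leads: Firm A's best replies are Budget→Tier1, Value→Tier1, Plus→Tier1, Premium→Tier1; Firm B's induced payoffs 4, 9, 8, 6; outcome (Tier1, Value), payoffs (5, 9).
Firm A gets 6 moving first and 5 moving second, so Firm A prefers to move first.

first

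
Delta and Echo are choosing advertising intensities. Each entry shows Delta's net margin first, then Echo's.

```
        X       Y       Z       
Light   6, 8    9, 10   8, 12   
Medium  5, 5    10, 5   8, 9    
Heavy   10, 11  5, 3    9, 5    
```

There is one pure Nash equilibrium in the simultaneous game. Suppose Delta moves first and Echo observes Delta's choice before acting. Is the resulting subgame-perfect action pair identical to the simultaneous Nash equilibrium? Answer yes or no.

yes

Solve by backward induction (Delta leads).
- Light: Echo compares 8, 10, 12 and picks Z; Delta would get 8.
- Medium: Echo compares 5, 5, 9 and picks Z; Delta would get 8.
- Heavy: Echo compares 11, 3, 5 and picks X; Delta would get 10.
Among 8, 8, 10, the best is 10 at Heavy. Subgame-perfect outcome: (Heavy, X) with payoffs (10, 11).
Now find the simultaneous Nash equilibrium.
Delta's best replies: X→Heavy; Y→Medium; Z→Heavy.
Echo's best replies: Light→Z; Medium→Z; Heavy→X.
Only (Heavy, X) has each player best-responding; Nash payoffs (10, 11).
Sequential outcome (Heavy, X) coincides with the Nash profile (Heavy, X).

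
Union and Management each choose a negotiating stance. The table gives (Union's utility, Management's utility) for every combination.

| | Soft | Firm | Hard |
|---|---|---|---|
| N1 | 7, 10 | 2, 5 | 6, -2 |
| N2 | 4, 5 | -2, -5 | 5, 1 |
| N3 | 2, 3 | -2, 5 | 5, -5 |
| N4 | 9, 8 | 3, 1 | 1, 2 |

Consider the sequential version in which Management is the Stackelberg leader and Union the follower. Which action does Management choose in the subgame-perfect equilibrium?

Backward induction with Management moving first.
- Soft → Union plays N4 (best of 7, 4, 2, 9); Management gets 8.
- Firm → Union plays N4 (best of 2, -2, -2, 3); Management gets 1.
- Hard → Union plays N1 (best of 6, 5, 5, 1); Management gets -2.
Maximizing over 8, 1, -2, Management chooses Soft. Subgame-perfect outcome: (N4, Soft) with payoffs (9, 8).

Soft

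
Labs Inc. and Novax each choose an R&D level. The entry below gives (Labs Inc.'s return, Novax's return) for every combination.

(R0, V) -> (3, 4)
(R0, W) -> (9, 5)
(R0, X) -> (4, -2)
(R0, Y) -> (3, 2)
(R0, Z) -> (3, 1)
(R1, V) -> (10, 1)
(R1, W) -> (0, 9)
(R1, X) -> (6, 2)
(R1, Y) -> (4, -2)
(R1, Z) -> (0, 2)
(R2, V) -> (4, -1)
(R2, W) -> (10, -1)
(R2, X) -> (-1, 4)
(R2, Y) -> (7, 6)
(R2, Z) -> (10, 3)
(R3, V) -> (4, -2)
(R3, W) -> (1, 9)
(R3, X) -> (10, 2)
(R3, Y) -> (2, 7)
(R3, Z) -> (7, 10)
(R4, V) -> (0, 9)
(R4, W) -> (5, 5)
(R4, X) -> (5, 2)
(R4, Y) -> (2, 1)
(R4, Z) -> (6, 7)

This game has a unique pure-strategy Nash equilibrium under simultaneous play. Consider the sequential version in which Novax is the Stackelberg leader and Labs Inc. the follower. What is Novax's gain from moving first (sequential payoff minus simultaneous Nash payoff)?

Backward induction with Novax moving first.
- V: Labs Inc. compares 3, 10, 4, 4, 0 and picks R1; Novax would get 1.
- W: Labs Inc. compares 9, 0, 10, 1, 5 and picks R2; Novax would get -1.
- X: Labs Inc. compares 4, 6, -1, 10, 5 and picks R3; Novax would get 2.
- Y: Labs Inc. compares 3, 4, 7, 2, 2 and picks R2; Novax would get 6.
- Z: Labs Inc. compares 3, 0, 10, 7, 6 and picks R2; Novax would get 3.
Among 1, -1, 2, 6, 3, the best is 6 at Y. Subgame-perfect outcome: (R2, Y) with payoffs (7, 6).
Now find the simultaneous Nash equilibrium.
Labs Inc.'s best replies: V→R1; W→R2; X→R3; Y→R2; Z→R2.
Novax's best replies: R0→W; R1→W; R2→Y; R3→Z; R4→V.
The unique mutual best reply is (R2, Y), giving (7, 6).
Novax's commitment gain: 6 − 6 = 0.

0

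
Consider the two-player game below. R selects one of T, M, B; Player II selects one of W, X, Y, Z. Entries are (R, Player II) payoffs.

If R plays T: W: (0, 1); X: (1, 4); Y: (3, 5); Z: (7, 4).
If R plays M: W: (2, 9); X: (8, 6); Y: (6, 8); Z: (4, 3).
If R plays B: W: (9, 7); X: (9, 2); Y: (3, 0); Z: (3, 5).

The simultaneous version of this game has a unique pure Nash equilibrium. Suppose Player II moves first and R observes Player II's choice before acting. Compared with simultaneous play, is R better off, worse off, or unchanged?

Backward induction with Player II moving first.
- W → R plays B (best of 0, 2, 9); Player II gets 7.
- X → R plays B (best of 1, 8, 9); Player II gets 2.
- Y → R plays M (best of 3, 6, 3); Player II gets 8.
- Z → R plays T (best of 7, 4, 3); Player II gets 4.
Maximizing over 7, 2, 8, 4, Player II chooses Y. Subgame-perfect outcome: (M, Y) with payoffs (6, 8).
For the simultaneous game, intersect best replies.
R's best replies: W→B; X→B; Y→M; Z→T.
Player II's best replies: T→Y; M→W; B→W.
Only (B, W) has each player best-responding; Nash payoffs (9, 7).
R earns 6 sequentially versus 9 at the Nash outcome: worse off.

worse off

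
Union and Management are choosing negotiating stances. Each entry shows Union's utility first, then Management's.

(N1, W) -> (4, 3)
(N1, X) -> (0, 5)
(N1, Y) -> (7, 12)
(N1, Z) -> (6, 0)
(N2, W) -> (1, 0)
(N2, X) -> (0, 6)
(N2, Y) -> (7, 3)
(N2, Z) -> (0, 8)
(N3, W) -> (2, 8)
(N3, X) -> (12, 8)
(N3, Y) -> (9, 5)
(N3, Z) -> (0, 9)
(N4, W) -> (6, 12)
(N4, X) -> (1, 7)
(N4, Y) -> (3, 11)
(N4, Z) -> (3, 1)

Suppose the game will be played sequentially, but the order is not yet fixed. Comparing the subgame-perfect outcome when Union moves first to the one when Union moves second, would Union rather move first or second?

first

If Union leads: Management's best replies are N1→Y, N2→Z, N3→Z, N4→W; Union's induced payoffs 7, 0, 0, 6; outcome (N1, Y), payoffs (7, 12).
If Management leads: Union's best replies are W→N4, X→N3, Y→N3, Z→N1; Management's induced payoffs 12, 8, 5, 0; outcome (N4, W), payoffs (6, 12).
Union gets 7 moving first and 6 moving second, so Union prefers to move first.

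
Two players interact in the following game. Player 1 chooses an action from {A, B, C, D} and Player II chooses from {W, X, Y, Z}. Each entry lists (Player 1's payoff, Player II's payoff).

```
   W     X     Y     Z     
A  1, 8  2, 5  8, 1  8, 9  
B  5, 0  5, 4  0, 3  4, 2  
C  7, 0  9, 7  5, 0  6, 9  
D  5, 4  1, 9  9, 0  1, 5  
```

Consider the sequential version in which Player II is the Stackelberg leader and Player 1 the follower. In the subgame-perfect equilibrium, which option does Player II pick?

Z

Work backward from Player 1's decision.
- W: Player 1 compares 1, 5, 7, 5 and picks C; Player II would get 0.
- X: Player 1 compares 2, 5, 9, 1 and picks C; Player II would get 7.
- Y: Player 1 compares 8, 0, 5, 9 and picks D; Player II would get 0.
- Z: Player 1 compares 8, 4, 6, 1 and picks A; Player II would get 9.
Maximizing over 0, 7, 0, 9, Player II chooses Z. Subgame-perfect outcome: (A, Z) with payoffs (8, 9).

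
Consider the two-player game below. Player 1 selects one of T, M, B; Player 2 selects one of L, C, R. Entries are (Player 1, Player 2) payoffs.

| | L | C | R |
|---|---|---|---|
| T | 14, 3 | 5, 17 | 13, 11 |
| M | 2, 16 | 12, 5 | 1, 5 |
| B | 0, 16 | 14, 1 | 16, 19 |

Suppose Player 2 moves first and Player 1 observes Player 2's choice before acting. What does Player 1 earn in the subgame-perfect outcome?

16

Backward induction with Player 2 moving first.
- L → Player 1 plays T (best of 14, 2, 0); Player 2 gets 3.
- C → Player 1 plays B (best of 5, 12, 14); Player 2 gets 1.
- R → Player 1 plays B (best of 13, 1, 16); Player 2 gets 19.
Maximizing over 3, 1, 19, Player 2 chooses R. Subgame-perfect outcome: (B, R) with payoffs (16, 19).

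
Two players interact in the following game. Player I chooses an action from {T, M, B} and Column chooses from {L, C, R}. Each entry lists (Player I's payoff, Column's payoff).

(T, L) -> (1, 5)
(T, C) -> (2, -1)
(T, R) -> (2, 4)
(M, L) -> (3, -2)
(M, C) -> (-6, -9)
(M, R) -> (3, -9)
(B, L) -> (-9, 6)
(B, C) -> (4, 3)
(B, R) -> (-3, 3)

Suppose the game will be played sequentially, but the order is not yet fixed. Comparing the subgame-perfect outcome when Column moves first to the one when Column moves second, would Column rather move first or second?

first

If Player I leads: Column's best replies are T→L, M→L, B→L; Player I's induced payoffs 1, 3, -9; outcome (M, L), payoffs (3, -2).
If Column leads: Player I's best replies are L→M, C→B, R→M; Column's induced payoffs -2, 3, -9; outcome (B, C), payoffs (4, 3).
Column gets 3 moving first and -2 moving second, so Column prefers to move first.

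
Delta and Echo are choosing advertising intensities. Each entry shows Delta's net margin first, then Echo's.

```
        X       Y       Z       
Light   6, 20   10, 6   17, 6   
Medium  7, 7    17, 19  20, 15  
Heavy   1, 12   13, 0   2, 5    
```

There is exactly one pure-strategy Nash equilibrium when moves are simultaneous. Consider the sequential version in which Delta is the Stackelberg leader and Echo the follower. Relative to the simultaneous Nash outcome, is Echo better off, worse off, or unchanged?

Work backward from Echo's decision.
- Light: Echo compares 20, 6, 6 and picks X; Delta would get 6.
- Medium: Echo compares 7, 19, 15 and picks Y; Delta would get 17.
- Heavy: Echo compares 12, 0, 5 and picks X; Delta would get 1.
Maximizing over 6, 17, 1, Delta chooses Medium. Subgame-perfect outcome: (Medium, Y) with payoffs (17, 19).
Under simultaneous play:
Delta's best replies: X→Medium; Y→Medium; Z→Medium.
Echo's best replies: Light→X; Medium→Y; Heavy→X.
Only (Medium, Y) has each player best-responding; Nash payoffs (17, 19).
Echo earns 19 sequentially versus 19 at the Nash outcome: unchanged.

unchanged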